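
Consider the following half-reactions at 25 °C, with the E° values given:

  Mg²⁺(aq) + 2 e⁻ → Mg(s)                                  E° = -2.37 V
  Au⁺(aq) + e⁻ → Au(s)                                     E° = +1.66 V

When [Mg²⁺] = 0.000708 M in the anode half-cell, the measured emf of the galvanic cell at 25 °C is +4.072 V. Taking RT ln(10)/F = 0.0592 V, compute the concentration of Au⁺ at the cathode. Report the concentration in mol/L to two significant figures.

0.14 M

Au⁺/Au is the cathode, Mg²⁺/Mg the anode: E°cell = +4.03 V, n = 2.
Overall reaction: 2 Au⁺(aq) + Mg(s) → 2 Au(s) + Mg²⁺(aq); Q = [Mg²⁺]^1/[Au⁺]^2.
From E = E° − (0.0592/n) log Q: log Q = (E° − E)·n/0.0592 = (+4.03 − (+4.072))·2/0.0592 = -1.4189.
So 2·log[Au⁺] = 1·log(0.000708) − log Q = -3.1500 − (-1.4189) = -1.7311; log[Au⁺] = -1.7311 / 2 = -0.8656; [Au⁺] = 10^(-0.8656) ≈ 0.14 M.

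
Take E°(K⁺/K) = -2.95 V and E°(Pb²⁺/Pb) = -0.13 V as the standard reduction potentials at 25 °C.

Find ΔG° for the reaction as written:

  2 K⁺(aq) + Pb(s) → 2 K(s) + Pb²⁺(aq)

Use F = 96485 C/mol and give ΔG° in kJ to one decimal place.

As written, K⁺/K is reduced (cathode) and Pb²⁺/Pb is oxidised (anode), so E°cell = (-2.95) − (-0.13) = -2.82 V.
Balancing electrons gives n = 2.
ΔG° = −nFE° = −(2)(96485)(-2.82) = 544,175 J = +544.2 kJ.

+544.2 kJ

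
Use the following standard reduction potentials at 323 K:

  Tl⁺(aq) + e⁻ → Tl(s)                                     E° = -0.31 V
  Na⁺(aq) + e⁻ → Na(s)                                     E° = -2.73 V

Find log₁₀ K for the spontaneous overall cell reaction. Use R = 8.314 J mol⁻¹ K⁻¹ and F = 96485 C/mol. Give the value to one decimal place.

Cathode: Tl⁺/Tl; anode: Na⁺/Na. E°cell = (-0.31) − (-2.73) = +2.42 V, with n = 1.
ΔG° = −nFE° = −RT ln K, so ln K = nFE°/(RT) = (1)(96485)(+2.42) / ((8.314)(323)) = 86.949.
log₁₀ K = 86.949 / ln 10 = 37.8.

37.8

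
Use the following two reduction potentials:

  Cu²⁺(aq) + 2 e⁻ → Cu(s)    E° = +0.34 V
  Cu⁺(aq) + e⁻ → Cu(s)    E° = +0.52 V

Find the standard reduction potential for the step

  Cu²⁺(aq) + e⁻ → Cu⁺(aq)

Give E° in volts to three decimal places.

+0.160 V

Sequential free energies add, so n₃E°₃ = n₁E°₁ + n₂E°₂.
With n₃ = 2, and the known step contributing 1×(+0.52) V, the unknown satisfies 1·E° = 2×(+0.34) − 1×(+0.52) = +0.160.
E° = +0.160 / 1 = +0.160 V.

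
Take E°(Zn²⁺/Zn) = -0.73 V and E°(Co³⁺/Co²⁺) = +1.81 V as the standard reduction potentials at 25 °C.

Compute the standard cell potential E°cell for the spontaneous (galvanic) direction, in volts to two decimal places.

+2.54 V

The Co³⁺/Co²⁺ couple has the higher reduction potential, so it is the cathode; Zn²⁺/Zn is oxidised at the anode.
E°cell = E°(cathode) − E°(anode) = (+1.81) − (-0.73) = +2.54 V.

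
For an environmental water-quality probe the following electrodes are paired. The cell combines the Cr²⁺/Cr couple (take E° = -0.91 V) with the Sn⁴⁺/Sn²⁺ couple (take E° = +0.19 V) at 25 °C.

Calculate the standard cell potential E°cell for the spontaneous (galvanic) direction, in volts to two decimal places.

The Sn⁴⁺/Sn²⁺ couple has the higher reduction potential, so it is the cathode; Cr²⁺/Cr is oxidised at the anode.
E°cell = E°(cathode) − E°(anode) = (+0.19) − (-0.91) = +1.10 V.

+1.10 V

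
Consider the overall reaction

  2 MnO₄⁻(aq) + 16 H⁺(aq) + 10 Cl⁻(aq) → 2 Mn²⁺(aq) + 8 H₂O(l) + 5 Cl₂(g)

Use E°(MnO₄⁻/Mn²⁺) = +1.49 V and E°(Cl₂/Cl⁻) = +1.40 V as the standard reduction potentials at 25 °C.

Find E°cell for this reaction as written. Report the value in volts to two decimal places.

The MnO₄⁻/Mn²⁺ couple has the higher reduction potential, so it is the cathode; Cl₂/Cl⁻ is oxidised at the anode.
E°cell = E°(cathode) − E°(anode) = (+1.49) − (+1.40) = +0.09 V.

+0.09 V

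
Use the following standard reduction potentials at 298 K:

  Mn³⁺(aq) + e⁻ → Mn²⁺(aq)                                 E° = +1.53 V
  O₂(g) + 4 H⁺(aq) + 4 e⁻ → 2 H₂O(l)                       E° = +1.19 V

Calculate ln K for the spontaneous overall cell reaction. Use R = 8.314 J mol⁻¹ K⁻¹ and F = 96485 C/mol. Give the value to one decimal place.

Cathode: Mn³⁺/Mn²⁺; anode: O₂/H₂O. E°cell = (+1.53) − (+1.19) = +0.34 V, with n = 4.
ΔG° = −nFE° = −RT ln K, so ln K = nFE°/(RT) = (4)(96485)(+0.34) / ((8.314)(298)) = 52.963.

53.0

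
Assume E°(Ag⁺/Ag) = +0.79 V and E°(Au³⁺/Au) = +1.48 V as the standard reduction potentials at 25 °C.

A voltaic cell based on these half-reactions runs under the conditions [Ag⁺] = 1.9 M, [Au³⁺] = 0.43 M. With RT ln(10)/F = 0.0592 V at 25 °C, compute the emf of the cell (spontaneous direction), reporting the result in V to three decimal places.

Au³⁺/Au is the cathode (higher E°), Ag⁺/Ag the anode: E°cell = +1.48 − (+0.79) = +0.69 V, n = 3.
Overall: Au³⁺(aq) + 3 Ag(s) → Au(s) + 3 Ag⁺(aq)
Q = [Ag⁺]^3 / ([Au³⁺]); log Q = 1.203.
E = E° − (0.0592/n) log Q = +0.69 − (0.0592/3)(1.203) = +0.666 V.

+0.666 V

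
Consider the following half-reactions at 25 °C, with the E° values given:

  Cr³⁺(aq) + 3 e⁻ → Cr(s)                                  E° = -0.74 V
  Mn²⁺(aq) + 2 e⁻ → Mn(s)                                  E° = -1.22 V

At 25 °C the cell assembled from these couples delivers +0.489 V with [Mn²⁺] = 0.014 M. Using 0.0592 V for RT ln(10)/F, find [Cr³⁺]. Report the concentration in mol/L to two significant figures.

Cr³⁺/Cr is the cathode, Mn²⁺/Mn the anode: E°cell = +0.48 V, n = 6.
Overall reaction: 2 Cr³⁺(aq) + 3 Mn(s) → 2 Cr(s) + 3 Mn²⁺(aq); Q = [Mn²⁺]^3/[Cr³⁺]^2.
From E = E° − (0.0592/n) log Q: log Q = (E° − E)·n/0.0592 = (+0.48 − (+0.489))·6/0.0592 = -0.9122.
So 2·log[Cr³⁺] = 3·log(0.014) − log Q = -5.5616 − (-0.9122) = -4.6494; log[Cr³⁺] = -4.6494 / 2 = -2.3247; [Cr³⁺] = 10^(-2.3247) ≈ 0.0047 M.

0.0047 M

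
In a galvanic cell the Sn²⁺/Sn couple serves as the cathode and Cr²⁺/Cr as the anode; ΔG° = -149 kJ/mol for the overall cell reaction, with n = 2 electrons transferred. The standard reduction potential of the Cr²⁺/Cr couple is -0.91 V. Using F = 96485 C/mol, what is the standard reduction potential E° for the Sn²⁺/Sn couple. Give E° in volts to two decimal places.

-0.14 V

E°cell = −ΔG°/(nF) = −(-149×10³)/((2)(96485)) = +0.772 V.
Since Sn²⁺/Sn is the cathode and Cr²⁺/Cr the anode, E°cell = E°(Sn²⁺/Sn) − E°(Cr²⁺/Cr).
So E°(Sn²⁺/Sn) = E°cell + E°(Cr²⁺/Cr) = +0.772 + (-0.91) = -0.14 V.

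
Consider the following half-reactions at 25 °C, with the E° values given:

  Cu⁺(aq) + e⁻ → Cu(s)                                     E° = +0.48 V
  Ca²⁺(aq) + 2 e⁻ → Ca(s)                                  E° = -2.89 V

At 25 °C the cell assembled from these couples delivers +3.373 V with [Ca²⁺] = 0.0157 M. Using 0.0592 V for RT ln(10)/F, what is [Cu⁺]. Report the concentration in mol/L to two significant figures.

Cu⁺/Cu is the cathode, Ca²⁺/Ca the anode: E°cell = +3.37 V, n = 2.
Overall reaction: 2 Cu⁺(aq) + Ca(s) → 2 Cu(s) + Ca²⁺(aq); Q = [Ca²⁺]^1/[Cu⁺]^2.
From E = E° − (0.0592/n) log Q: log Q = (E° − E)·n/0.0592 = (+3.37 − (+3.373))·2/0.0592 = -0.1014.
So 2·log[Cu⁺] = 1·log(0.0157) − log Q = -1.8041 − (-0.1014) = -1.7027; log[Cu⁺] = -1.7027 / 2 = -0.8514; [Cu⁺] = 10^(-0.8514) ≈ 0.14 M.

0.14 M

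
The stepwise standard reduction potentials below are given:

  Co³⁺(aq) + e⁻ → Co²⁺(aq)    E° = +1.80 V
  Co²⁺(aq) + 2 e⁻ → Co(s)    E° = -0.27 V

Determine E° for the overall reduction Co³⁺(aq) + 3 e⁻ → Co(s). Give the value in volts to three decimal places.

+0.420 V

Adding the free-energy changes (−nFE°) of the two steps gives −n₃FE°₃ = −n₁FE°₁ − n₂FE°₂.
E°₃ = (1×+1.80 + 2×-0.27) / 3 = (+1.260) / 3 = +0.420 V.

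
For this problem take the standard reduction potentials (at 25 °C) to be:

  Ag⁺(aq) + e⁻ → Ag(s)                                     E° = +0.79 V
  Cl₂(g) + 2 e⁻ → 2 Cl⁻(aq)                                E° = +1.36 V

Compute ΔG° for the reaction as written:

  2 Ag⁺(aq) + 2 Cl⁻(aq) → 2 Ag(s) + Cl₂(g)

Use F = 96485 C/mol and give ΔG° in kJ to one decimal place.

+110.0 kJ

As written, Ag⁺/Ag is reduced (cathode) and Cl₂/Cl⁻ is oxidised (anode), so E°cell = (+0.79) − (+1.36) = -0.57 V.
Balancing electrons gives n = 2.
ΔG° = −nFE° = −(2)(96485)(-0.57) = 109,993 J = +110.0 kJ.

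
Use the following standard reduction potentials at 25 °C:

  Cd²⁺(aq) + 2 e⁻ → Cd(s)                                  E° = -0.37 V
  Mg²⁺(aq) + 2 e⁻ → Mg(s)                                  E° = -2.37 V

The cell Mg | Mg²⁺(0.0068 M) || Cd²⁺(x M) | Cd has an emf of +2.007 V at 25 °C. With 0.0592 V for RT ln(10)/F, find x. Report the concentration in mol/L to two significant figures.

Cd²⁺/Cd is the cathode, Mg²⁺/Mg the anode: E°cell = +2.00 V, n = 2.
Overall reaction: Cd²⁺(aq) + Mg(s) → Cd(s) + Mg²⁺(aq); Q = [Mg²⁺]^1/[Cd²⁺]^1.
From E = E° − (0.0592/n) log Q: log Q = (E° − E)·n/0.0592 = (+2.00 − (+2.007))·2/0.0592 = -0.2365.
So 1·log[Cd²⁺] = 1·log(0.0068) − log Q = -2.1675 − (-0.2365) = -1.9310; [Cd²⁺] = 10^(-1.9310) ≈ 0.012 M.

0.012 M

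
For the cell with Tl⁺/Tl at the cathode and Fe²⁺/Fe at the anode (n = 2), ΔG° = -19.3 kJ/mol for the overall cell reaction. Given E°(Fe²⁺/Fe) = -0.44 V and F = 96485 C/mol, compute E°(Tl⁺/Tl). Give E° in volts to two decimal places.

-0.34 V

E°cell = −ΔG°/(nF) = −(-19.3×10³)/((2)(96485)) = +0.100 V.
Since Tl⁺/Tl is the cathode and Fe²⁺/Fe the anode, E°cell = E°(Tl⁺/Tl) − E°(Fe²⁺/Fe).
So E°(Tl⁺/Tl) = E°cell + E°(Fe²⁺/Fe) = +0.100 + (-0.44) = -0.34 V.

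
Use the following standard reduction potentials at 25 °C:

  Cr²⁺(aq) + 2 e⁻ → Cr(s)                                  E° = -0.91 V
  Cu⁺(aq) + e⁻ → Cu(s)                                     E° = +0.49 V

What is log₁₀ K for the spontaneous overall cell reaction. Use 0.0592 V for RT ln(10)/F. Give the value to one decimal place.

47.3

Cathode: Cu⁺/Cu; anode: Cr²⁺/Cr. E°cell = +1.40 V, n = 2.
log K = nE°cell / 0.0592 = (2)(+1.40) / 0.0592 = 47.3.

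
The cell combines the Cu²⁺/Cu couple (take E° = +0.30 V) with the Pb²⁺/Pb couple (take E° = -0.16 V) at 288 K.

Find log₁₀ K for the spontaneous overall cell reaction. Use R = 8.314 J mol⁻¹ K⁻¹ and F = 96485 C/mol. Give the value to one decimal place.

Cathode: Cu²⁺/Cu; anode: Pb²⁺/Pb. E°cell = (+0.30) − (-0.16) = +0.46 V, with n = 2.
ΔG° = −nFE° = −RT ln K, so ln K = nFE°/(RT) = (2)(96485)(+0.46) / ((8.314)(288)) = 37.072.
log₁₀ K = 37.072 / ln 10 = 16.1.

16.1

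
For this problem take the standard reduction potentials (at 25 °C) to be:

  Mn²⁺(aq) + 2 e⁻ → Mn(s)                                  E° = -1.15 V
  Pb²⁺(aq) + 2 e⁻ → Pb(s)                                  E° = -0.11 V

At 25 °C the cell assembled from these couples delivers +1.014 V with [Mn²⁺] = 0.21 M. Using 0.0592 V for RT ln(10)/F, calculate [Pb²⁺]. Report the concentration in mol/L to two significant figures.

0.028 M

Pb²⁺/Pb is the cathode, Mn²⁺/Mn the anode: E°cell = +1.04 V, n = 2.
Overall reaction: Pb²⁺(aq) + Mn(s) → Pb(s) + Mn²⁺(aq); Q = [Mn²⁺]^1/[Pb²⁺]^1.
From E = E° − (0.0592/n) log Q: log Q = (E° − E)·n/0.0592 = (+1.04 − (+1.014))·2/0.0592 = 0.8784.
So 1·log[Pb²⁺] = 1·log(0.21) − log Q = -0.6778 − (0.8784) = -1.5562; [Pb²⁺] = 10^(-1.5562) ≈ 0.028 M.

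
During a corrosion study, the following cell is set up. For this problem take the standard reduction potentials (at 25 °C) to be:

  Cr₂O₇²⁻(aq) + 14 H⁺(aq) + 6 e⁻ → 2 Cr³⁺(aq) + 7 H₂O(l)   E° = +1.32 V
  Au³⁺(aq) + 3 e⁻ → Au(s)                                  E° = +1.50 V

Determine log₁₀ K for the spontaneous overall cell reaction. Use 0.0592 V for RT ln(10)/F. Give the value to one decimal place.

Cathode: Au³⁺/Au; anode: Cr₂O₇²⁻/Cr³⁺. E°cell = +0.18 V, n = 6.
log K = nE°cell / 0.0592 = (6)(+0.18) / 0.0592 = 18.2.

18.2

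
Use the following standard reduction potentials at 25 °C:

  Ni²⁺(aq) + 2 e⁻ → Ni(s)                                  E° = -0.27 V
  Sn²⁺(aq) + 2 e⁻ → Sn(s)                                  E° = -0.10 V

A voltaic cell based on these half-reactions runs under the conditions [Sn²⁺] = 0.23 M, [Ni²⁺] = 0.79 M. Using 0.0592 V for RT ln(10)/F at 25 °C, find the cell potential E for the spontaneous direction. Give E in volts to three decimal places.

+0.154 V

Sn²⁺/Sn is the cathode (higher E°), Ni²⁺/Ni the anode: E°cell = -0.10 − (-0.27) = +0.17 V, n = 2.
Overall: Sn²⁺(aq) + Ni(s) → Sn(s) + Ni²⁺(aq)
Q = [Ni²⁺] / ([Sn²⁺]); log Q = 0.536.
E = E° − (0.0592/n) log Q = +0.17 − (0.0592/2)(0.536) = +0.154 V.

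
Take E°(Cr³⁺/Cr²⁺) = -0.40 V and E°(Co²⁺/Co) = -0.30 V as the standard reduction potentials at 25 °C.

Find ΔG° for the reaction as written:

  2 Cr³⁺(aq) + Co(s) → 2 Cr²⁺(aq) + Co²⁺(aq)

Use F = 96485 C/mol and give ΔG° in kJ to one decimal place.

+19.3 kJ

As written, Cr³⁺/Cr²⁺ is reduced (cathode) and Co²⁺/Co is oxidised (anode), so E°cell = (-0.40) − (-0.30) = -0.10 V.
Balancing electrons gives n = 2.
ΔG° = −nFE° = −(2)(96485)(-0.10) = 19,297 J = +19.3 kJ.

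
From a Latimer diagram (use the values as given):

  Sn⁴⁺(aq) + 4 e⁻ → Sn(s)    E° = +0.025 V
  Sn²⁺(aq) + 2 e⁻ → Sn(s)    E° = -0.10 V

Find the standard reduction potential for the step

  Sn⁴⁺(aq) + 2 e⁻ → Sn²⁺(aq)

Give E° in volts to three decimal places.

Sequential free energies add, so n₃E°₃ = n₁E°₁ + n₂E°₂.
With n₃ = 4, and the known step contributing 2×(-0.10) V, the unknown satisfies 2·E° = 4×(+0.025) − 2×(-0.10) = +0.300.
E° = +0.300 / 2 = +0.150 V.

+0.150 V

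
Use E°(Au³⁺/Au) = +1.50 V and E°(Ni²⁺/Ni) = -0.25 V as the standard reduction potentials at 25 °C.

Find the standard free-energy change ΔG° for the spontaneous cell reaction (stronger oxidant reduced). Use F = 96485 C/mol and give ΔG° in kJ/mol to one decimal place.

-1013.1 kJ/mol

Au³⁺/Au (E° = +1.50 V) is the cathode; Ni²⁺/Ni (E° = -0.25 V) is the anode, so E°cell = +1.75 V.
Balancing electrons gives n = 6 (lcm of 3 and 2).
ΔG° = −nFE° = −(6)(96485)(+1.75) = -1,013,092 J = -1013.1 kJ/mol.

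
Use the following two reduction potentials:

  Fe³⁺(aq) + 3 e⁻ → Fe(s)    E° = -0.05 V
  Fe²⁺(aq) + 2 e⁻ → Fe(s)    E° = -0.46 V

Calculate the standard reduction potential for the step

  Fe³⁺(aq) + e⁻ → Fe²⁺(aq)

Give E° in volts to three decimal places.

Sequential free energies add, so n₃E°₃ = n₁E°₁ + n₂E°₂.
With n₃ = 3, and the known step contributing 2×(-0.46) V, the unknown satisfies 1·E° = 3×(-0.05) − 2×(-0.46) = +0.770.
E° = +0.770 / 1 = +0.770 V.

+0.770 V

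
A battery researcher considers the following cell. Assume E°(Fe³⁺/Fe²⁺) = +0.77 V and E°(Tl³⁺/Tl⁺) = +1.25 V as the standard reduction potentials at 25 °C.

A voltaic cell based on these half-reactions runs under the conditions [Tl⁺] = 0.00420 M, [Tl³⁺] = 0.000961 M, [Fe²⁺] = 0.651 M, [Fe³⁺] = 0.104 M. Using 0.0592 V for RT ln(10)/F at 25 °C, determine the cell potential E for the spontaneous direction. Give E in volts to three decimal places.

+0.508 V

Tl³⁺/Tl⁺ is the cathode (higher E°), Fe³⁺/Fe²⁺ the anode: E°cell = +1.25 − (+0.77) = +0.48 V, n = 2.
Overall: Tl³⁺(aq) + 2 Fe²⁺(aq) → Tl⁺(aq) + 2 Fe³⁺(aq)
Q = [Tl⁺]·[Fe³⁺]^2 / ([Tl³⁺]·[Fe²⁺]^2); log Q = -0.953.
E = E° − (0.0592/n) log Q = +0.48 − (0.0592/2)(-0.953) = +0.508 V.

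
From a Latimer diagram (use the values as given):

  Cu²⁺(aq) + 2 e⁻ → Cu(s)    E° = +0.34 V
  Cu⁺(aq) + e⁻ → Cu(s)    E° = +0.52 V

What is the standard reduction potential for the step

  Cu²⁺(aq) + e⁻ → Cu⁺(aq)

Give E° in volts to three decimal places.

Sequential free energies add, so n₃E°₃ = n₁E°₁ + n₂E°₂.
With n₃ = 2, and the known step contributing 1×(+0.52) V, the unknown satisfies 1·E° = 2×(+0.34) − 1×(+0.52) = +0.160.
E° = +0.160 / 1 = +0.160 V.

+0.160 V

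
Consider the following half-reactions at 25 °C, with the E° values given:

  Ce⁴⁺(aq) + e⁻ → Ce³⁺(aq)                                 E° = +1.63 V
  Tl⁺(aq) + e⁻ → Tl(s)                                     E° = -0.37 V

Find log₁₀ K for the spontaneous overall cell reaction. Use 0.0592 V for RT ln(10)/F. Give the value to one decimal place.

Cathode: Ce⁴⁺/Ce³⁺; anode: Tl⁺/Tl. E°cell = +2.00 V, n = 1.
log K = nE°cell / 0.0592 = (1)(+2.00) / 0.0592 = 33.8.

33.8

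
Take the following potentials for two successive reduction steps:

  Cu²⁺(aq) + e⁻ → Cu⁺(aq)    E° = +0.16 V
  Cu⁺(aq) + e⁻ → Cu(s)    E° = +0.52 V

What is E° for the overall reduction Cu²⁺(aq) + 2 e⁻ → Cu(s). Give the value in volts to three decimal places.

+0.340 V

Adding the free-energy changes (−nFE°) of the two steps gives −n₃FE°₃ = −n₁FE°₁ − n₂FE°₂.
E°₃ = (1×+0.16 + 1×+0.52) / 2 = (+0.680) / 2 = +0.340 V.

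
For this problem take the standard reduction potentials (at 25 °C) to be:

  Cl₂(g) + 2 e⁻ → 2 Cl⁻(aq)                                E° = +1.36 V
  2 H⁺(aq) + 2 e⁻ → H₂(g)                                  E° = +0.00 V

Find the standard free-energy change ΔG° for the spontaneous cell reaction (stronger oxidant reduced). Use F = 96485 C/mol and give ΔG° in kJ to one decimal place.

-262.4 kJ

Cl₂/Cl⁻ (E° = +1.36 V) is the cathode; H⁺/H₂ (E° = +0.00 V) is the anode, so E°cell = +1.36 V.
Balancing electrons gives n = 2 (lcm of 2 and 2).
ΔG° = −nFE° = −(2)(96485)(+1.36) = -262,439 J = -262.4 kJ.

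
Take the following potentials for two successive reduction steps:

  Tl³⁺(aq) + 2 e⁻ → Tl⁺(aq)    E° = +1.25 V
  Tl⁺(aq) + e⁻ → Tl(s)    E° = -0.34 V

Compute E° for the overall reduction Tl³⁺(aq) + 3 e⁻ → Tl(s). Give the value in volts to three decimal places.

+0.720 V

Standard free energies of sequential steps add: ΔG°₃ = ΔG°₁ + ΔG°₂, so n₃E°₃ = n₁E°₁ + n₂E°₂.
E°₃ = (2×+1.25 + 1×-0.34) / 3 = (+2.160) / 3 = +0.720 V.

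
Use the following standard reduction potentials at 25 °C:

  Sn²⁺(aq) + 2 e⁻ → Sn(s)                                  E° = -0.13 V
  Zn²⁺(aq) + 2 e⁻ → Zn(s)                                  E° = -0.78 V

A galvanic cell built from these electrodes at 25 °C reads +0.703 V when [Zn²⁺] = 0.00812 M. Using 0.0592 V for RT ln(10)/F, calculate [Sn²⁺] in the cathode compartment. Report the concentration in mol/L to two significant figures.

0.50 M

Sn²⁺/Sn is the cathode, Zn²⁺/Zn the anode: E°cell = +0.65 V, n = 2.
Overall reaction: Sn²⁺(aq) + Zn(s) → Sn(s) + Zn²⁺(aq); Q = [Zn²⁺]^1/[Sn²⁺]^1.
From E = E° − (0.0592/n) log Q: log Q = (E° − E)·n/0.0592 = (+0.65 − (+0.703))·2/0.0592 = -1.7905.
So 1·log[Sn²⁺] = 1·log(0.00812) − log Q = -2.0904 − (-1.7905) = -0.2999; [Sn²⁺] = 10^(-0.2999) ≈ 0.50 M.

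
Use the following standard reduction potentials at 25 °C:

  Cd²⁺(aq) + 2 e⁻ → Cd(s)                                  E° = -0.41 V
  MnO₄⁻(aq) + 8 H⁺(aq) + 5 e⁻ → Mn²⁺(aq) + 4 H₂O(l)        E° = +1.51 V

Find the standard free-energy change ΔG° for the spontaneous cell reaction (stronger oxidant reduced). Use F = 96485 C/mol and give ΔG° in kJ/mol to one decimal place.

-1852.5 kJ/mol

MnO₄⁻/Mn²⁺ (E° = +1.51 V) is the cathode; Cd²⁺/Cd (E° = -0.41 V) is the anode, so E°cell = +1.92 V.
Balancing electrons gives n = 10 (lcm of 5 and 2).
ΔG° = −nFE° = −(10)(96485)(+1.92) = -1,852,512 J = -1852.5 kJ/mol.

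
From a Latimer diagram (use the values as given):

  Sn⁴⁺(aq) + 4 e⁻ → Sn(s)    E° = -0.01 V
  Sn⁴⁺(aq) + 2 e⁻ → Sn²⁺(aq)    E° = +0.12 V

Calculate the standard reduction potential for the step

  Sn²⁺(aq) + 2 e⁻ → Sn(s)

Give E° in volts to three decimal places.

Sequential free energies add, so n₃E°₃ = n₁E°₁ + n₂E°₂.
With n₃ = 4, and the known step contributing 2×(+0.12) V, the unknown satisfies 2·E° = 4×(-0.01) − 2×(+0.12) = -0.280.
E° = -0.280 / 2 = -0.140 V.

-0.140 V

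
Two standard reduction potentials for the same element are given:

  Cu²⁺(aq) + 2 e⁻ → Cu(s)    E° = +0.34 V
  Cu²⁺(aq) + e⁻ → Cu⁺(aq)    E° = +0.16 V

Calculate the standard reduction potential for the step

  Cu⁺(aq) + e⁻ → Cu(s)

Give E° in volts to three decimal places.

Sequential free energies add, so n₃E°₃ = n₁E°₁ + n₂E°₂.
With n₃ = 2, and the known step contributing 1×(+0.16) V, the unknown satisfies 1·E° = 2×(+0.34) − 1×(+0.16) = +0.520.
E° = +0.520 / 1 = +0.520 V.

+0.520 V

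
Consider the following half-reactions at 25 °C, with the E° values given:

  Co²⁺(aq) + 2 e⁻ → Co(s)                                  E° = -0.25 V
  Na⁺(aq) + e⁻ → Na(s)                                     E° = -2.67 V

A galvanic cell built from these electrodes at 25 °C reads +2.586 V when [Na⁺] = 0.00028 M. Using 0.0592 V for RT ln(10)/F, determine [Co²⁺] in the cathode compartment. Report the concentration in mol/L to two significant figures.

Co²⁺/Co is the cathode, Na⁺/Na the anode: E°cell = +2.42 V, n = 2.
Overall reaction: Co²⁺(aq) + 2 Na(s) → Co(s) + 2 Na⁺(aq); Q = [Na⁺]^2/[Co²⁺]^1.
From E = E° − (0.0592/n) log Q: log Q = (E° − E)·n/0.0592 = (+2.42 − (+2.586))·2/0.0592 = -5.6081.
So 1·log[Co²⁺] = 2·log(0.00028) − log Q = -7.1057 − (-5.6081) = -1.4976; [Co²⁺] = 10^(-1.4976) ≈ 0.032 M.

0.032 M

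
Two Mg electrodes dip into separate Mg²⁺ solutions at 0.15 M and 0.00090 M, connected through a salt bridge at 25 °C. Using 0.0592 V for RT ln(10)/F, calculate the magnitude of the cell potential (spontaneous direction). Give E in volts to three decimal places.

+0.066 V

For a concentration cell E°cell = 0. The 0.15 M side is the cathode (reduction is favoured where [Mg²⁺] is higher).
With n = 2, E = −(0.0592/2) log([Mg²⁺]ₐₙ/[Mg²⁺]꜀ₐₜ) = −(0.0592/2) log(0.0009/0.15) = −(0.0592/2)(-2.222) = +0.066 V.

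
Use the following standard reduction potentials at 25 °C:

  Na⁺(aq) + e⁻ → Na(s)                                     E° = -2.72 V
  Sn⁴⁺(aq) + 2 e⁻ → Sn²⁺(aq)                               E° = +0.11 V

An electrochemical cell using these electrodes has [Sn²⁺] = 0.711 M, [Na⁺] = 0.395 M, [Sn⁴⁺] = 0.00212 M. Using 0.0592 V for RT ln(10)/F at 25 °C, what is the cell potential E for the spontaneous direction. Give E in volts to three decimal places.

Sn⁴⁺/Sn²⁺ is the cathode (higher E°), Na⁺/Na the anode: E°cell = +0.11 − (-2.72) = +2.83 V, n = 2.
Overall: Sn⁴⁺(aq) + 2 Na(s) → Sn²⁺(aq) + 2 Na⁺(aq)
Q = [Sn²⁺]·[Na⁺]^2 / ([Sn⁴⁺]); log Q = 1.719.
E = E° − (0.0592/n) log Q = +2.83 − (0.0592/2)(1.719) = +2.779 V.

+2.779 V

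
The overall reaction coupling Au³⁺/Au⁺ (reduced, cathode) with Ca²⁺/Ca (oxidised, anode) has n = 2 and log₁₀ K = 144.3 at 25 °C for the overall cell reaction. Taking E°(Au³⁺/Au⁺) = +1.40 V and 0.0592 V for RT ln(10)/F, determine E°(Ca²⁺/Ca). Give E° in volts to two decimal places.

E°cell = (0.0592/n)·log K = (0.0592/2)(144.3) = +4.271 V.
Since Au³⁺/Au⁺ is the cathode and Ca²⁺/Ca the anode, E°cell = E°(Au³⁺/Au⁺) − E°(Ca²⁺/Ca).
So E°(Ca²⁺/Ca) = E°(Au³⁺/Au⁺) − E°cell = (+1.40) − (+4.271) = -2.87 V.

-2.87 V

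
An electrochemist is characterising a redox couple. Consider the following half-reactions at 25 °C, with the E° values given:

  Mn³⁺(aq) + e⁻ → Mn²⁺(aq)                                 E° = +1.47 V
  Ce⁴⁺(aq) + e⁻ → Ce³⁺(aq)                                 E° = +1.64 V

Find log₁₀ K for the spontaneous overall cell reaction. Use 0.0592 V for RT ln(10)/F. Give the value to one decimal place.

Cathode: Ce⁴⁺/Ce³⁺; anode: Mn³⁺/Mn²⁺. E°cell = +0.17 V, n = 1.
log K = nE°cell / 0.0592 = (1)(+0.17) / 0.0592 = 2.9.

2.9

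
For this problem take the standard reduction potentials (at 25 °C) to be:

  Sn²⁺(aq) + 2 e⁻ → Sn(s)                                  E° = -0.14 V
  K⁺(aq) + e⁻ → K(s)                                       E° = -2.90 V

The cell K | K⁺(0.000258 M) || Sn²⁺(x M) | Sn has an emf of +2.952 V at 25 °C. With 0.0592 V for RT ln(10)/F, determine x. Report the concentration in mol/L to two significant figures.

0.20 M

Sn²⁺/Sn is the cathode, K⁺/K the anode: E°cell = +2.76 V, n = 2.
Overall reaction: Sn²⁺(aq) + 2 K(s) → Sn(s) + 2 K⁺(aq); Q = [K⁺]^2/[Sn²⁺]^1.
From E = E° − (0.0592/n) log Q: log Q = (E° − E)·n/0.0592 = (+2.76 − (+2.952))·2/0.0592 = -6.4865.
So 1·log[Sn²⁺] = 2·log(0.000258) − log Q = -7.1768 − (-6.4865) = -0.6903; [Sn²⁺] = 10^(-0.6903) ≈ 0.20 M.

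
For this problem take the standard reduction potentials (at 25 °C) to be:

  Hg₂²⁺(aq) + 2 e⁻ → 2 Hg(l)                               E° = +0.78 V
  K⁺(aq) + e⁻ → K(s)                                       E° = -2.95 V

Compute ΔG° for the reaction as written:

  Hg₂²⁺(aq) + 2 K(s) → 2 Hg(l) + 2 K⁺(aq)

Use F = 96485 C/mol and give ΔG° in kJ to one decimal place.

-719.8 kJ

As written, Hg₂²⁺/Hg is reduced (cathode) and K⁺/K is oxidised (anode), so E°cell = (+0.78) − (-2.95) = +3.73 V.
Balancing electrons gives n = 2.
ΔG° = −nFE° = −(2)(96485)(+3.73) = -719,778 J = -719.8 kJ.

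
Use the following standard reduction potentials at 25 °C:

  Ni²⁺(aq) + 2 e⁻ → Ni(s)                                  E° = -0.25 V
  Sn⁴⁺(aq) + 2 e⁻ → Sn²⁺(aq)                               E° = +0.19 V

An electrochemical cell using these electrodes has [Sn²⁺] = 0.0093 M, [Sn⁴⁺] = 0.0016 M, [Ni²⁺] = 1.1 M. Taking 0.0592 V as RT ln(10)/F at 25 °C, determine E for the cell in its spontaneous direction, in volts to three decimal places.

+0.416 V

Sn⁴⁺/Sn²⁺ is the cathode (higher E°), Ni²⁺/Ni the anode: E°cell = +0.19 − (-0.25) = +0.44 V, n = 2.
Overall: Sn⁴⁺(aq) + Ni(s) → Sn²⁺(aq) + Ni²⁺(aq)
Q = [Sn²⁺]·[Ni²⁺] / ([Sn⁴⁺]); log Q = 0.806.
E = E° − (0.0592/n) log Q = +0.44 − (0.0592/2)(0.806) = +0.416 V.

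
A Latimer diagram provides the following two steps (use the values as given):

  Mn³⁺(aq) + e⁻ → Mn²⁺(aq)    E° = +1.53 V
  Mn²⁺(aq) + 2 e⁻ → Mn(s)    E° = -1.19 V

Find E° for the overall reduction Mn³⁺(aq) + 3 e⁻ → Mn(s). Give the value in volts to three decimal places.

-0.283 V

Since ΔG° = −nFE° is additive over sequential reductions, n₃E°₃ = n₁E°₁ + n₂E°₂.
E°₃ = (1×+1.53 + 2×-1.19) / 3 = (-0.850) / 3 = -0.283 V.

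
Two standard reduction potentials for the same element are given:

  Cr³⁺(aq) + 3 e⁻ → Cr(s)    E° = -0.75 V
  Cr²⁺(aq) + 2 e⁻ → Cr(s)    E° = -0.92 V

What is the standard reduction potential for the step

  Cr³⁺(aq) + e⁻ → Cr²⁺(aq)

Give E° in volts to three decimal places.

-0.410 V

Sequential free energies add, so n₃E°₃ = n₁E°₁ + n₂E°₂.
With n₃ = 3, and the known step contributing 2×(-0.92) V, the unknown satisfies 1·E° = 3×(-0.75) − 2×(-0.92) = -0.410.
E° = -0.410 / 1 = -0.410 V.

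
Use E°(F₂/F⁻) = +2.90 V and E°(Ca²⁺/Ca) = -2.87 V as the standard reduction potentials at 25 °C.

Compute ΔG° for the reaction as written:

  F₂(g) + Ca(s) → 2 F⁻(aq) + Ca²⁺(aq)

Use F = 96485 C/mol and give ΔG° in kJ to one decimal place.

-1113.4 kJ

As written, F₂/F⁻ is reduced (cathode) and Ca²⁺/Ca is oxidised (anode), so E°cell = (+2.90) − (-2.87) = +5.77 V.
Balancing electrons gives n = 2.
ΔG° = −nFE° = −(2)(96485)(+5.77) = -1,113,437 J = -1113.4 kJ.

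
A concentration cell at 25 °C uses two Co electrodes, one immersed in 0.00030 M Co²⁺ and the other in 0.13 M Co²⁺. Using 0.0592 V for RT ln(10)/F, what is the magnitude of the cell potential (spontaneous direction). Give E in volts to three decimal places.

+0.078 V

For a concentration cell E°cell = 0. The 0.13 M side is the cathode (reduction is favoured where [Co²⁺] is higher).
With n = 2, E = −(0.0592/2) log([Co²⁺]ₐₙ/[Co²⁺]꜀ₐₜ) = −(0.0592/2) log(0.0003/0.13) = −(0.0592/2)(-2.637) = +0.078 V.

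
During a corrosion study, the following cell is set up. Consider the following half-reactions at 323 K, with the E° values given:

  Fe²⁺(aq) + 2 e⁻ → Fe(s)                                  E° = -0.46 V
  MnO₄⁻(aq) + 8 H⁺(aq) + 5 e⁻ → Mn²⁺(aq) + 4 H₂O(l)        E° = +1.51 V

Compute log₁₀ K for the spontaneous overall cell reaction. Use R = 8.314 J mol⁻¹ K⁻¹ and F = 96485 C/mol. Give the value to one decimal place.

Cathode: MnO₄⁻/Mn²⁺; anode: Fe²⁺/Fe. E°cell = (+1.51) − (-0.46) = +1.97 V, with n = 10.
ΔG° = −nFE° = −RT ln K, so ln K = nFE°/(RT) = (10)(96485)(+1.97) / ((8.314)(323)) = 707.805.
log₁₀ K = 707.805 / ln 10 = 307.4.

307.4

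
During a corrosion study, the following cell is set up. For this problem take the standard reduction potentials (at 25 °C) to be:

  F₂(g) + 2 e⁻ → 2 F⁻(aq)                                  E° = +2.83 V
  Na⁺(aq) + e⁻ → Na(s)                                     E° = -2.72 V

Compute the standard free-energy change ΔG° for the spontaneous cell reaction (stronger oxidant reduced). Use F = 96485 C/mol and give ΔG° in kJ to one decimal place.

F₂/F⁻ (E° = +2.83 V) is the cathode; Na⁺/Na (E° = -2.72 V) is the anode, so E°cell = +5.55 V.
Balancing electrons gives n = 2 (lcm of 2 and 1).
ΔG° = −nFE° = −(2)(96485)(+5.55) = -1,070,984 J = -1071.0 kJ.

-1071.0 kJ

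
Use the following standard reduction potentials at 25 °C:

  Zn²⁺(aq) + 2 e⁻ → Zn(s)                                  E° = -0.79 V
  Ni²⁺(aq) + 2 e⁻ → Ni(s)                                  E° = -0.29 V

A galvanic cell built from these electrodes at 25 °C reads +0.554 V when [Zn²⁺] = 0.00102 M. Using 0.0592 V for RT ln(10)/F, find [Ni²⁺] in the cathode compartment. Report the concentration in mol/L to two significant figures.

Ni²⁺/Ni is the cathode, Zn²⁺/Zn the anode: E°cell = +0.50 V, n = 2.
Overall reaction: Ni²⁺(aq) + Zn(s) → Ni(s) + Zn²⁺(aq); Q = [Zn²⁺]^1/[Ni²⁺]^1.
From E = E° − (0.0592/n) log Q: log Q = (E° − E)·n/0.0592 = (+0.50 − (+0.554))·2/0.0592 = -1.8243.
So 1·log[Ni²⁺] = 1·log(0.00102) − log Q = -2.9914 − (-1.8243) = -1.1671; [Ni²⁺] = 10^(-1.1671) ≈ 0.068 M.

0.068 M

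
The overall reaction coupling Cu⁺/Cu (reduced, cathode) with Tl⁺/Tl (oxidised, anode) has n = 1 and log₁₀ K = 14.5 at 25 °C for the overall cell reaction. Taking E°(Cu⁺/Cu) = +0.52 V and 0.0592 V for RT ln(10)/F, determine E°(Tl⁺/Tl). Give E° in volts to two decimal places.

-0.34 V

E°cell = (0.0592/n)·log K = (0.0592/1)(14.5) = +0.858 V.
Since Cu⁺/Cu is the cathode and Tl⁺/Tl the anode, E°cell = E°(Cu⁺/Cu) − E°(Tl⁺/Tl).
So E°(Tl⁺/Tl) = E°(Cu⁺/Cu) − E°cell = (+0.52) − (+0.858) = -0.34 V.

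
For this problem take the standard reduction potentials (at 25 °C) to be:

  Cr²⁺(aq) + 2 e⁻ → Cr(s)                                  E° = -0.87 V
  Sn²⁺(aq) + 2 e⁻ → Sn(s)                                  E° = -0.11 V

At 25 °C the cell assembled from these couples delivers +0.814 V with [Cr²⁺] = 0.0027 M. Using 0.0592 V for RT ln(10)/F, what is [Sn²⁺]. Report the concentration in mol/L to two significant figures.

Sn²⁺/Sn is the cathode, Cr²⁺/Cr the anode: E°cell = +0.76 V, n = 2.
Overall reaction: Sn²⁺(aq) + Cr(s) → Sn(s) + Cr²⁺(aq); Q = [Cr²⁺]^1/[Sn²⁺]^1.
From E = E° − (0.0592/n) log Q: log Q = (E° − E)·n/0.0592 = (+0.76 − (+0.814))·2/0.0592 = -1.8243.
So 1·log[Sn²⁺] = 1·log(0.0027) − log Q = -2.5686 − (-1.8243) = -0.7443; [Sn²⁺] = 10^(-0.7443) ≈ 0.18 M.

0.18 M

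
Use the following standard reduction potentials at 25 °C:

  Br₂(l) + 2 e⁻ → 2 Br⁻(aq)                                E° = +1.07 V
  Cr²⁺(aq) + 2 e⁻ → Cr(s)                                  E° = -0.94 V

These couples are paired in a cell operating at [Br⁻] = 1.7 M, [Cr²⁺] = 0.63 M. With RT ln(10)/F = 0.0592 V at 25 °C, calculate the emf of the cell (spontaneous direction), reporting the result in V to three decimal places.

+2.002 V

Br₂/Br⁻ is the cathode (higher E°), Cr²⁺/Cr the anode: E°cell = +1.07 − (-0.94) = +2.01 V, n = 2.
Overall: Br₂(l) + Cr(s) → 2 Br⁻(aq) + Cr²⁺(aq)
Q = [Br⁻]^2·[Cr²⁺]; log Q = 0.260.
E = E° − (0.0592/n) log Q = +2.01 − (0.0592/2)(0.260) = +2.002 V.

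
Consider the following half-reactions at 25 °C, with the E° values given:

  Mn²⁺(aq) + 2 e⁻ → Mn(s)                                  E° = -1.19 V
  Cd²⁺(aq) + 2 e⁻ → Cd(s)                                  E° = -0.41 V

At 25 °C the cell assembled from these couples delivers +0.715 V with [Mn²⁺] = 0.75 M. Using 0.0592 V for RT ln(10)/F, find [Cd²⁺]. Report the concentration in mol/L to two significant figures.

0.0048 M

Cd²⁺/Cd is the cathode, Mn²⁺/Mn the anode: E°cell = +0.78 V, n = 2.
Overall reaction: Cd²⁺(aq) + Mn(s) → Cd(s) + Mn²⁺(aq); Q = [Mn²⁺]^1/[Cd²⁺]^1.
From E = E° − (0.0592/n) log Q: log Q = (E° − E)·n/0.0592 = (+0.78 − (+0.715))·2/0.0592 = 2.1959.
So 1·log[Cd²⁺] = 1·log(0.75) − log Q = -0.1249 − (2.1959) = -2.3208; [Cd²⁺] = 10^(-2.3208) ≈ 0.0048 M.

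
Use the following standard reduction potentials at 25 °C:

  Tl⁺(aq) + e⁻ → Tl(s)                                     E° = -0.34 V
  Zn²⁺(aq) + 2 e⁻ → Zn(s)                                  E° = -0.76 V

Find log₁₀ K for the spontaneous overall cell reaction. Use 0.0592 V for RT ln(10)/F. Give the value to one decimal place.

14.2

Cathode: Tl⁺/Tl; anode: Zn²⁺/Zn. E°cell = +0.42 V, n = 2.
log K = nE°cell / 0.0592 = (2)(+0.42) / 0.0592 = 14.2.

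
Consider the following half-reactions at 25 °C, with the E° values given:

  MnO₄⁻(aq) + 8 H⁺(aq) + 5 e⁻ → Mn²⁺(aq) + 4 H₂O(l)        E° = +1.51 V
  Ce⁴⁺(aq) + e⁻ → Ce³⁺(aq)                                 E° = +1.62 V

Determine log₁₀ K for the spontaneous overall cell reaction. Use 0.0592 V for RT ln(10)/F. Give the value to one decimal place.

9.3

Cathode: Ce⁴⁺/Ce³⁺; anode: MnO₄⁻/Mn²⁺. E°cell = +0.11 V, n = 5.
log K = nE°cell / 0.0592 = (5)(+0.11) / 0.0592 = 9.3.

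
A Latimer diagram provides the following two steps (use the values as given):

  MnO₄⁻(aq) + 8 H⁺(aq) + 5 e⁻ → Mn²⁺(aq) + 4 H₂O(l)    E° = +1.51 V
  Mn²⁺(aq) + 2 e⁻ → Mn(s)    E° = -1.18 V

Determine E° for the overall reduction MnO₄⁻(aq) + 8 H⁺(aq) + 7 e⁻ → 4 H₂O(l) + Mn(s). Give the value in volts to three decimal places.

+0.741 V

Since ΔG° = −nFE° is additive over sequential reductions, n₃E°₃ = n₁E°₁ + n₂E°₂.
E°₃ = (5×+1.51 + 2×-1.18) / 7 = (+5.190) / 7 = +0.741 V.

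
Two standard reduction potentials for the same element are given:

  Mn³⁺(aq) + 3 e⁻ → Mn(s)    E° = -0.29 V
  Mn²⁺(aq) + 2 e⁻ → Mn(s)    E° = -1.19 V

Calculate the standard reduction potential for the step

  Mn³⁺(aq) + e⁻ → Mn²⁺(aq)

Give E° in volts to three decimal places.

Sequential free energies add, so n₃E°₃ = n₁E°₁ + n₂E°₂.
With n₃ = 3, and the known step contributing 2×(-1.19) V, the unknown satisfies 1·E° = 3×(-0.29) − 2×(-1.19) = +1.510.
E° = +1.510 / 1 = +1.510 V.

+1.510 V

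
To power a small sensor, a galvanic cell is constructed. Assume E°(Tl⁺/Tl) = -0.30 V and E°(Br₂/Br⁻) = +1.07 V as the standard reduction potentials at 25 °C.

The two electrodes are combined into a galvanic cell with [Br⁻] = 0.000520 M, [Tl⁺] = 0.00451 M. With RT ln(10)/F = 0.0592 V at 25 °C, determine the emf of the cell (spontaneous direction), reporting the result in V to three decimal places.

Br₂/Br⁻ is the cathode (higher E°), Tl⁺/Tl the anode: E°cell = +1.07 − (-0.30) = +1.37 V, n = 2.
Overall: Br₂(l) + 2 Tl(s) → 2 Br⁻(aq) + 2 Tl⁺(aq)
Q = [Br⁻]^2·[Tl⁺]^2; log Q = -11.260.
E = E° − (0.0592/n) log Q = +1.37 − (0.0592/2)(-11.260) = +1.703 V.

+1.703 V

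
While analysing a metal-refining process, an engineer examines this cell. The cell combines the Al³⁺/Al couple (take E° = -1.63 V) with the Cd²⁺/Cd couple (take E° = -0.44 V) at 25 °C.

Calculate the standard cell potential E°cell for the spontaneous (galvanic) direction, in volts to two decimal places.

+1.19 V

The Cd²⁺/Cd couple has the higher reduction potential, so it is the cathode; Al³⁺/Al is oxidised at the anode.
E°cell = E°(cathode) − E°(anode) = (-0.44) − (-1.63) = +1.19 V.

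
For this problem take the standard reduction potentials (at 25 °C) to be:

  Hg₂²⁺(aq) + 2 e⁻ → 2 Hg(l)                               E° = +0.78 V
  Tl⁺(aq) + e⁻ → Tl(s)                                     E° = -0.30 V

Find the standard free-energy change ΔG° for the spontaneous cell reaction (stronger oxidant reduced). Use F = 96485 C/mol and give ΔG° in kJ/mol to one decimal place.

Hg₂²⁺/Hg (E° = +0.78 V) is the cathode; Tl⁺/Tl (E° = -0.30 V) is the anode, so E°cell = +1.08 V.
Balancing electrons gives n = 2 (lcm of 2 and 1).
ΔG° = −nFE° = −(2)(96485)(+1.08) = -208,408 J = -208.4 kJ/mol.

-208.4 kJ/mol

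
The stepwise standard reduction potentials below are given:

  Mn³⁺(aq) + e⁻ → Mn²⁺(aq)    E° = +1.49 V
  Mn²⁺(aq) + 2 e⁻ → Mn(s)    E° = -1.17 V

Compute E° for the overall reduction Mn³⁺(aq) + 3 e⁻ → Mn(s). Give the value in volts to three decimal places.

Adding the free-energy changes (−nFE°) of the two steps gives −n₃FE°₃ = −n₁FE°₁ − n₂FE°₂.
E°₃ = (1×+1.49 + 2×-1.17) / 3 = (-0.850) / 3 = -0.283 V.

-0.283 V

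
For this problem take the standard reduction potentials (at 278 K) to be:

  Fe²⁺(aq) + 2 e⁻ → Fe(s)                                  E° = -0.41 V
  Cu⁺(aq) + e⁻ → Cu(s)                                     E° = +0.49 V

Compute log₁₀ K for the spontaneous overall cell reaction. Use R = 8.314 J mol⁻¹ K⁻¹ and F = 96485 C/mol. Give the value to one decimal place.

32.6

Cathode: Cu⁺/Cu; anode: Fe²⁺/Fe. E°cell = (+0.49) − (-0.41) = +0.90 V, with n = 2.
ΔG° = −nFE° = −RT ln K, so ln K = nFE°/(RT) = (2)(96485)(+0.90) / ((8.314)(278)) = 75.141.
log₁₀ K = 75.141 / ln 10 = 32.6.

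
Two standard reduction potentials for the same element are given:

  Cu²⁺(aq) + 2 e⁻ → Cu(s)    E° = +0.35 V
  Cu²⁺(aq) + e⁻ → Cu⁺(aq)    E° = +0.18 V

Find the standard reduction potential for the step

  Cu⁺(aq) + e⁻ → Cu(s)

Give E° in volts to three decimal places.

+0.520 V

Sequential free energies add, so n₃E°₃ = n₁E°₁ + n₂E°₂.
With n₃ = 2, and the known step contributing 1×(+0.18) V, the unknown satisfies 1·E° = 2×(+0.35) − 1×(+0.18) = +0.520.
E° = +0.520 / 1 = +0.520 V.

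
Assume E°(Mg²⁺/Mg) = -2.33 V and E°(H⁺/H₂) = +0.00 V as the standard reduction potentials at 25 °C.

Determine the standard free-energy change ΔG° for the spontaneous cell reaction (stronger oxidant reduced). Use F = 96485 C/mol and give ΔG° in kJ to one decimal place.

-449.6 kJ

H⁺/H₂ (E° = +0.00 V) is the cathode; Mg²⁺/Mg (E° = -2.33 V) is the anode, so E°cell = +2.33 V.
Balancing electrons gives n = 2 (lcm of 2 and 2).
ΔG° = −nFE° = −(2)(96485)(+2.33) = -449,620 J = -449.6 kJ.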